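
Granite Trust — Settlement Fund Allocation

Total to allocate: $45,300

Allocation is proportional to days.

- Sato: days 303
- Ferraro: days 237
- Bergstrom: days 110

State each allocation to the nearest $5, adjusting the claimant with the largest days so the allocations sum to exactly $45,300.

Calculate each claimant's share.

Combined days = 650.
Unrounded shares: Sato 303/650 × $45,300 = 21,116.77; Ferraro 237/650 × $45,300 = 16,517.08; Bergstrom 110/650 × $45,300 = 7,666.15.
After rounding ($5): Sato $21,115; Ferraro $16,515; Bergstrom $7,665. Sum = $45,295.
Difference $45,300 − $45,295 = +$5 applied to largest days (Sato): Sato becomes $21,120.

Sato: $21,120 | Ferraro: $16,515 | Bergstrom: $7,665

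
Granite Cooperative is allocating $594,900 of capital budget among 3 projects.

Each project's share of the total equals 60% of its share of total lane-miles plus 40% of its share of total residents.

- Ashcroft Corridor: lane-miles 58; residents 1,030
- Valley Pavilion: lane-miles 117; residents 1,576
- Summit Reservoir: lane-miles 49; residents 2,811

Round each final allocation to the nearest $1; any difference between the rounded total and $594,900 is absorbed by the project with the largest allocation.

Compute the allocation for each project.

Ashcroft Corridor: $137,668; Valley Pavilion: $255,669; Summit Reservoir: $201,563

Totals — lane-miles 224, residents 5,417.
Blended shares (60% lane-miles + 40% residents): Ashcroft Corridor 0.2314; Valley Pavilion 0.4298; Summit Reservoir 0.3388.
Pro-rata amounts: Ashcroft Corridor 137,668.19; Valley Pavilion 255,668.53; Summit Reservoir 201,563.28.
At nearest $1: Ashcroft Corridor $137,668; Valley Pavilion $255,669; Summit Reservoir $201,563. Sum = $594,900.
No rounding difference to absorb.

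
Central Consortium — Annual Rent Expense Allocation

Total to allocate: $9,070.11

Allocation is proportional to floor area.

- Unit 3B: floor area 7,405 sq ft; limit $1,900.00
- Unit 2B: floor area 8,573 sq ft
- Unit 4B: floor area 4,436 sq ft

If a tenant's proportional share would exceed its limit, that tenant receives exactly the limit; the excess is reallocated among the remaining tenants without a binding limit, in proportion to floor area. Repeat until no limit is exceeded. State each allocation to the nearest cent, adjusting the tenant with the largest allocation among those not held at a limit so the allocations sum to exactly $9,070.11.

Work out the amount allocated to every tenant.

Total floor area = 20,414.
Pro-rata shares before constraints: Unit 3B 3,290.1031; Unit 2B 3,809.0552; Unit 4B 1,970.9517.
Cap binds for Unit 3B ($1,900.00); residual $7,170.11 reallocated over remaining floor area 13,009.
Shares after redistribution: Unit 2B 4,725.1405 → $4,725.14; Unit 4B 2,444.9695 → $2,444.97.

Unit 3B: $1,900.00 · Unit 2B: $4,725.14 · Unit 4B: $2,444.97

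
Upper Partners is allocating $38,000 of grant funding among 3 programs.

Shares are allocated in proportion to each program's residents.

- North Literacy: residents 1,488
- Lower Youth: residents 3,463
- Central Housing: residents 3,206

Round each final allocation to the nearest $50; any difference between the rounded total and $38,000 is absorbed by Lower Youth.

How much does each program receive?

North Literacy: $6,950; Lower Youth: $16,100; Central Housing: $14,950

Sum of residents: 8,157.
Proportional shares: North Literacy 1,488/8,157 × $38,000 = 6,931.96; Lower Youth 3,463/8,157 × $38,000 = 16,132.65; Central Housing 3,206/8,157 × $38,000 = 14,935.39.
Rounded to nearest $50: North Literacy $6,950; Lower Youth $16,150; Central Housing $14,950. Sum = $38,050.
Difference $38,000 − $38,050 = −$50 applied to Lower Youth: Lower Youth becomes $16,100.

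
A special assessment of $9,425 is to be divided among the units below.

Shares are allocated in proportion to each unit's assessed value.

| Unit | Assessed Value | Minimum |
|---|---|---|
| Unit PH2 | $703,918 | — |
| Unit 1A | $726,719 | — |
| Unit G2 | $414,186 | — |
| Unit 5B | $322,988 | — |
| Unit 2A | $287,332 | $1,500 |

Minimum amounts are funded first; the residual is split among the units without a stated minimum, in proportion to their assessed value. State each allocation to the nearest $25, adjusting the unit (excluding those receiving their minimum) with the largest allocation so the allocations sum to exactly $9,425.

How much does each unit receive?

Guaranteed amounts: Unit 2A $1,500. Remaining pool $7,925.
Remaining pool split over remaining assessed value 2,167,811: Unit PH2 2,573.36 → $2,575; Unit 1A 2,656.71 → $2,650; Unit G2 1,514.17 → $1,525; Unit 5B 1,180.77 → $1,175.

Unit PH2: $2,575 · Unit 1A: $2,650 · Unit G2: $1,525 · Unit 5B: $1,175 · Unit 2A: $1,500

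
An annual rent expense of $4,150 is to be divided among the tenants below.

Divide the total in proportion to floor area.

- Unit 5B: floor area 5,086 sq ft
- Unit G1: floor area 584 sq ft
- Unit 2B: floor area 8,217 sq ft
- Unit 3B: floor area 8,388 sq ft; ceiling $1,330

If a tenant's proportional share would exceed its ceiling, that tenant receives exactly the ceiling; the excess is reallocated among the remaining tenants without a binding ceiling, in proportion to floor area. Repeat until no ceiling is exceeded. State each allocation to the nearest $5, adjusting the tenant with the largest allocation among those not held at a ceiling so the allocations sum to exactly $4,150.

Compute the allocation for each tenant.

Sum of floor area: 22,275.
Unconstrained shares: Unit 5B 947.56; Unit G1 108.80; Unit 2B 1,530.89; Unit 3B 1,562.75.
Held at cap: Unit 3B ($1,330); residual $2,820 reallocated over remaining floor area 13,887.
Shares after redistribution: Unit 5B 1,032.80 → $1,035; Unit G1 118.59 → $120; Unit 2B 1,668.61 → $1,670.
Rounding difference −$5 applied to Unit 2B → $1,665.

Unit 5B: $1,035 | Unit G1: $120 | Unit 2B: $1,665 | Unit 3B: $1,330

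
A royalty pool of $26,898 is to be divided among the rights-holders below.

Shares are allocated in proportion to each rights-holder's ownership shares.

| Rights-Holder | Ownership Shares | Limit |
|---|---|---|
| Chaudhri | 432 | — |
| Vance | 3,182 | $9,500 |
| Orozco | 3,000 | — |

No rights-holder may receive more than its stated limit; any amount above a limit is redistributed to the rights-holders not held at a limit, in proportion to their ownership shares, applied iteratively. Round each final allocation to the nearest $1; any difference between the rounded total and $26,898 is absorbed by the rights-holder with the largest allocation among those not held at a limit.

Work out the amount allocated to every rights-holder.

Chaudhri: $2,190; Vance: $9,500; Orozco: $15,208

Total ownership shares = 6,614.
Proportional shares (ignoring caps): Chaudhri 1,756.87; Vance 12,940.65; Orozco 12,200.48.
Held at cap: Vance ($9,500); balance $17,398 reallocated over remaining ownership shares 3,432.
Shares after redistribution: Chaudhri 2,189.96 → $2,190; Orozco 15,208.04 → $15,208.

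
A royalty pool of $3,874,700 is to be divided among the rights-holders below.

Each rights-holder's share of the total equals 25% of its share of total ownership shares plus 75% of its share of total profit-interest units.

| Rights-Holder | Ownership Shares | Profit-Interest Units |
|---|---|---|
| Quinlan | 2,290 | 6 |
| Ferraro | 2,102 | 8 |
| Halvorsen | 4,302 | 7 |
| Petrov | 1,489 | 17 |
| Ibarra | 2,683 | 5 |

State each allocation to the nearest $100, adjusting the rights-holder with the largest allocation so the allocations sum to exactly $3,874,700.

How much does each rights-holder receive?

Totals — ownership shares 12,866, profit-interest units 43.
Composite weights (25% ownership shares + 75% profit-interest units): Quinlan 0.1491; Ferraro 0.1804; Halvorsen 0.2057; Petrov 0.3254; Ibarra 0.1393.
Raw shares: Quinlan 577,904.87; Ferraro 698,914.39; Halvorsen 796,969.36; Petrov 1,260,999.70; Ibarra 539,911.67.
At nearest $100: Quinlan $577,900; Ferraro $698,900; Halvorsen $797,000; Petrov $1,261,000; Ibarra $539,900. Sum = $3,874,700.
Rounded total matches; no reconciliation needed.

Quinlan: $577,900 · Ferraro: $698,900 · Halvorsen: $797,000 · Petrov: $1,261,000 · Ibarra: $539,900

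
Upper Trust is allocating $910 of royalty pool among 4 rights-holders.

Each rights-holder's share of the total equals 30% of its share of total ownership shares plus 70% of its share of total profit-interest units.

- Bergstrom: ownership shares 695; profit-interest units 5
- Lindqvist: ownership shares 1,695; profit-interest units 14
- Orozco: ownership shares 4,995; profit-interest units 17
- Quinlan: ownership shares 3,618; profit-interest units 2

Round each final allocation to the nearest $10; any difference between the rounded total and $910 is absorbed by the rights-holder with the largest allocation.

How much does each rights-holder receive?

Bergstrom: $100 · Lindqvist: $280 · Orozco: $410 · Quinlan: $120

Ownership shares total 11,003; profit-interest units total 38.
Combined weights (30% ownership shares + 70% profit-interest units): Bergstrom 0.1111; Lindqvist 0.3041; Orozco 0.4493; Quinlan 0.1355.
Unrounded shares: Bergstrom 101.06; Lindqvist 276.74; Orozco 408.91; Quinlan 123.29.
At nearest $10: Bergstrom $100; Lindqvist $280; Orozco $410; Quinlan $120. Sum = $910.
No rounding difference to absorb.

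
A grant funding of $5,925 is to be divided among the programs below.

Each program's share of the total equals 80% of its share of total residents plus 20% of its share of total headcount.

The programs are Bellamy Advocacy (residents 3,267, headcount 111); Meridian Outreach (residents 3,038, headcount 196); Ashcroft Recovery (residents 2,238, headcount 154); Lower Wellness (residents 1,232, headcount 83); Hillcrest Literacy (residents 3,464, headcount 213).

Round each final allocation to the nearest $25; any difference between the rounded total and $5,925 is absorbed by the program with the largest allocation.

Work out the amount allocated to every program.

Residents total 13,239; headcount total 757.
Blended shares (80% residents + 20% headcount): Bellamy Advocacy 0.2267; Meridian Outreach 0.2354; Ashcroft Recovery 0.1759; Lower Wellness 0.0964; Hillcrest Literacy 0.2656.
Raw shares: Bellamy Advocacy 1,343.45; Meridian Outreach 1,394.52; Ashcroft Recovery 1,042.35; Lower Wellness 571.02; Hillcrest Literacy 1,573.65.
After rounding ($25): Bellamy Advocacy $1,350; Meridian Outreach $1,400; Ashcroft Recovery $1,050; Lower Wellness $575; Hillcrest Literacy $1,575. Sum = $5,950.
Difference $5,925 − $5,950 = −$25 applied to largest allocation (Hillcrest Literacy): Hillcrest Literacy becomes $1,550.

Bellamy Advocacy: $1,350 | Meridian Outreach: $1,400 | Ashcroft Recovery: $1,050 | Lower Wellness: $575 | Hillcrest Literacy: $1,550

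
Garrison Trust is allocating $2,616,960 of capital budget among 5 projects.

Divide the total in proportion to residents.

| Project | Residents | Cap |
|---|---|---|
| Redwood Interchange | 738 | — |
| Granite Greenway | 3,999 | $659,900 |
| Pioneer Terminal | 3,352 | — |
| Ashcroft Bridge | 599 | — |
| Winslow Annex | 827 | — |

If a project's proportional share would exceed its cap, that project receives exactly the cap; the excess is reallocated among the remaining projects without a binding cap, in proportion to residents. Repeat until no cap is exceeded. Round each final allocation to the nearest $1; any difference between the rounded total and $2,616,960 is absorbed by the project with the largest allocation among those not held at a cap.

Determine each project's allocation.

Combined residents = 9,515.
Pro-rata shares before constraints: Redwood Interchange 202,975.98; Granite Greenway 1,099,865.80; Pioneer Terminal 921,918.02; Ashcroft Bridge 164,746.09; Winslow Annex 227,454.12.
Capped: Granite Greenway ($659,900); residual $1,957,060 reallocated over remaining residents 5,516.
Redistributed shares: Redwood Interchange 261,840.15 → $261,840; Pioneer Terminal 1,189,279.39 → $1,189,279; Ashcroft Bridge 212,523.38 → $212,523; Winslow Annex 293,417.08 → $293,417.
Rounding difference +$1 applied to Pioneer Terminal → $1,189,280.

Redwood Interchange: $261,840 · Granite Greenway: $659,900 · Pioneer Terminal: $1,189,280 · Ashcroft Bridge: $212,523 · Winslow Annex: $293,417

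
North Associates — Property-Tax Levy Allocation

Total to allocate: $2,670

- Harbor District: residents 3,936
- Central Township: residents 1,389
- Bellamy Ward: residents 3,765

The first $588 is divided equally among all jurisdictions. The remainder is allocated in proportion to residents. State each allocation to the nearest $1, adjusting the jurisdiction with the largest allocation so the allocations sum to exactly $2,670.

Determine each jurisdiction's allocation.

Harbor District: $1,098 · Central Township: $514 · Bellamy Ward: $1,058

First tranche $588 split equally: $196 each.
Remainder $2,082 by residents (total 9,090): Harbor District 901.51 → $902; Central Township 318.14 → $318; Bellamy Ward 862.35 → $862.
Totals: Harbor District $196 + $902 = $1,098; Central Township $196 + $318 = $514; Bellamy Ward $196 + $862 = $1,058.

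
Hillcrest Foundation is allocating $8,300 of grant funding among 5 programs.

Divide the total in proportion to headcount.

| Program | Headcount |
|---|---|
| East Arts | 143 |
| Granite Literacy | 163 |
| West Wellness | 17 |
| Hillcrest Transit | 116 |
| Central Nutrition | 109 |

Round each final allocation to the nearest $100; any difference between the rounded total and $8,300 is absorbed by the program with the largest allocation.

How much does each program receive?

East Arts: $2,200; Granite Literacy: $2,300; West Wellness: $300; Hillcrest Transit: $1,800; Central Nutrition: $1,700

Headcount total: 548.
Proportional shares: East Arts 143/548 × $8,300 = 2,165.88; Granite Literacy 163/548 × $8,300 = 2,468.80; West Wellness 17/548 × $8,300 = 257.48; Hillcrest Transit 116/548 × $8,300 = 1,756.93; Central Nutrition 109/548 × $8,300 = 1,650.91.
At nearest $100: East Arts $2,200; Granite Literacy $2,500; West Wellness $300; Hillcrest Transit $1,800; Central Nutrition $1,700. Sum = $8,500.
Difference $8,300 − $8,500 = −$200 applied to largest allocation (Granite Literacy): Granite Literacy becomes $2,300.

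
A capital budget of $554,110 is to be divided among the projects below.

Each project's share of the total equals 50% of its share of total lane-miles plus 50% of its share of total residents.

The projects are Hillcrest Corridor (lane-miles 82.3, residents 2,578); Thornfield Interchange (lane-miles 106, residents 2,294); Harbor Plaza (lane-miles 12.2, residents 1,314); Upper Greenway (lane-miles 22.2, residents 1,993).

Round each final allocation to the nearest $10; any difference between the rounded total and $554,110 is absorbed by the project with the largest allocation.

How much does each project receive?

Lane-miles total 222.7; residents total 8,179.
Composite weights (50% lane-miles + 50% residents): Hillcrest Corridor 0.3424; Thornfield Interchange 0.3782; Harbor Plaza 0.1077; Upper Greenway 0.1717.
Proportional shares: Hillcrest Corridor 189,714.22; Thornfield Interchange 209,578.54; Harbor Plaza 59,688.05; Upper Greenway 95,129.19.
At nearest $10: Hillcrest Corridor $189,710; Thornfield Interchange $209,580; Harbor Plaza $59,690; Upper Greenway $95,130. Sum = $554,110.
Sum already equals the total — no adjustment.

Hillcrest Corridor: $189,710; Thornfield Interchange: $209,580; Harbor Plaza: $59,690; Upper Greenway: $95,130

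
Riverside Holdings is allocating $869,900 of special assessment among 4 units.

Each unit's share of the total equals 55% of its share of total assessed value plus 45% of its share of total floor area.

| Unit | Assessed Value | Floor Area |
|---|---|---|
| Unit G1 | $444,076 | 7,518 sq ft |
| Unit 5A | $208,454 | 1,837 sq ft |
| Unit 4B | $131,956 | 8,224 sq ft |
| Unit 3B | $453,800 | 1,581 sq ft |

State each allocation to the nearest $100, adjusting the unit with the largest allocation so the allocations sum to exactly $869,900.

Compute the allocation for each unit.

Assessed value total 1,238,286; floor area total 19,160.
Combined weights (55% assessed value + 45% floor area): Unit G1 0.3738; Unit 5A 0.1357; Unit 4B 0.2518; Unit 3B 0.2387.
Raw shares: Unit G1 325,179.77; Unit 5A 118,073.26; Unit 4B 219,008.01; Unit 3B 207,638.97.
After rounding ($100): Unit G1 $325,200; Unit 5A $118,100; Unit 4B $219,000; Unit 3B $207,600. Sum = $869,900.
Rounded total matches; no reconciliation needed.

Unit G1: $325,200 | Unit 5A: $118,100 | Unit 4B: $219,000 | Unit 3B: $207,600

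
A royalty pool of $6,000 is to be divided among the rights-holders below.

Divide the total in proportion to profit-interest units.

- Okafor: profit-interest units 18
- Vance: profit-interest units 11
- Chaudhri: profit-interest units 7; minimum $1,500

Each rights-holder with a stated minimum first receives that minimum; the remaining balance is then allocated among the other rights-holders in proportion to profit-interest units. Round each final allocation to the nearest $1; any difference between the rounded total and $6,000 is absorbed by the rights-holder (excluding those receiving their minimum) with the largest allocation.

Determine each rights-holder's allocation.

Guaranteed amounts: Chaudhri $1,500. Residual $4,500.
Residual split over remaining profit-interest units 29: Okafor 2,793.10 → $2,793; Vance 1,706.90 → $1,707.

Okafor: $2,793; Vance: $1,707; Chaudhri: $1,500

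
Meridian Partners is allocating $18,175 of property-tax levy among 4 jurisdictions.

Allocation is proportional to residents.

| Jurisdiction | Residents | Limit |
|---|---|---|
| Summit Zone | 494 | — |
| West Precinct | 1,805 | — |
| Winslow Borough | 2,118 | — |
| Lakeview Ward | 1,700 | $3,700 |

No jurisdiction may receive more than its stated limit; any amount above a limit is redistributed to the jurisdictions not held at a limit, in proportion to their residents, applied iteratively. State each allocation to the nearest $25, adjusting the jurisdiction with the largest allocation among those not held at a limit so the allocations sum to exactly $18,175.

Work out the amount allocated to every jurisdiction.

Residents total: 6,117.
Proportional shares (ignoring caps): Summit Zone 1,467.79; West Precinct 5,363.07; Winslow Borough 6,293.06; Lakeview Ward 5,051.09.
Held at cap: Lakeview Ward ($3,700); remaining pool $14,475 reallocated over remaining residents 4,417.
Remaining shares: Summit Zone 1,618.89 → $1,625; West Precinct 5,915.19 → $5,925; Winslow Borough 6,940.92 → $6,950.
Rounding difference −$25 applied to Winslow Borough → $6,925.

Summit Zone: $1,625 · West Precinct: $5,925 · Winslow Borough: $6,925 · Lakeview Ward: $3,700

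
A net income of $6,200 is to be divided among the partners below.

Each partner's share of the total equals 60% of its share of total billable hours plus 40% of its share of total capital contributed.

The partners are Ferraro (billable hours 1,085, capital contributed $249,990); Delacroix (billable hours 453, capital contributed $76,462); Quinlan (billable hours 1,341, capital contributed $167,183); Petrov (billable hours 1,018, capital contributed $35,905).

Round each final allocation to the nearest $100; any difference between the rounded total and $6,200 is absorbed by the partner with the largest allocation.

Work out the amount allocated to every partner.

Billable hours total 3,897; capital contributed total 529,540.
Combined weights (60% billable hours + 40% capital contributed): Ferraro 0.3559; Delacroix 0.1275; Quinlan 0.3328; Petrov 0.1839.
Raw shares: Ferraro 2,206.50; Delacroix 790.52; Quinlan 2,063.06; Petrov 1,139.92.
At nearest $100: Ferraro $2,200; Delacroix $800; Quinlan $2,100; Petrov $1,100. Sum = $6,200.
Rounded total matches; no reconciliation needed.

Ferraro: $2,200 · Delacroix: $800 · Quinlan: $2,100 · Petrov: $1,100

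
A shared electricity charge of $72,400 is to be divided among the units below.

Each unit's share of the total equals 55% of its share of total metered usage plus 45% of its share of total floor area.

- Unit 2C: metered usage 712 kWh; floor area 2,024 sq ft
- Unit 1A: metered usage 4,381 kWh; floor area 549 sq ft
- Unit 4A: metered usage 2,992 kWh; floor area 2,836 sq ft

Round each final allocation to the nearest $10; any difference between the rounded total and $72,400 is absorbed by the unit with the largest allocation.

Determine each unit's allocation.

Unit 2C: $15,700; Unit 1A: $24,880; Unit 4A: $31,820

Totals — metered usage 8,085, floor area 5,409.
Combined weights (55% metered usage + 45% floor area): Unit 2C 0.2168; Unit 1A 0.3437; Unit 4A 0.4395.
Pro-rata amounts: Unit 2C 15,697.87; Unit 1A 24,883.96; Unit 4A 31,818.17.
After rounding ($10): Unit 2C $15,700; Unit 1A $24,880; Unit 4A $31,820. Sum = $72,400.
Sum already equals the total — no adjustment.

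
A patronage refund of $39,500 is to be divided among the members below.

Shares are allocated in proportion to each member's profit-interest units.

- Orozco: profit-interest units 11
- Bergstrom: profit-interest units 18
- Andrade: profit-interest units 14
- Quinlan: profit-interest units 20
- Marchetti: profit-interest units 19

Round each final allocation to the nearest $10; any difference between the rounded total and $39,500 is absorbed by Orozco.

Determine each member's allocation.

Orozco: $5,310 | Bergstrom: $8,670 | Andrade: $6,740 | Quinlan: $9,630 | Marchetti: $9,150

Sum of profit-interest units: 82.
Proportional shares: Orozco 11/82 × $39,500 = 5,298.78; Bergstrom 18/82 × $39,500 = 8,670.73; Andrade 14/82 × $39,500 = 6,743.90; Quinlan 20/82 × $39,500 = 9,634.15; Marchetti 19/82 × $39,500 = 9,152.44.
After rounding ($10): Orozco $5,300; Bergstrom $8,670; Andrade $6,740; Quinlan $9,630; Marchetti $9,150. Sum = $39,490.
Difference $39,500 − $39,490 = +$10 applied to Orozco: Orozco becomes $5,310.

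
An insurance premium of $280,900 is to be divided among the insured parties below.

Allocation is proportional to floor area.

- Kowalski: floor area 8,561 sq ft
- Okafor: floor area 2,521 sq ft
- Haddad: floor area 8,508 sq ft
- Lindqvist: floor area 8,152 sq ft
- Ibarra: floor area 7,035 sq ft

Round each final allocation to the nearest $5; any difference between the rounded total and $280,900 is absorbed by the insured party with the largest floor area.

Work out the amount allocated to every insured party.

Kowalski: $69,145 · Okafor: $20,365 · Haddad: $68,720 · Lindqvist: $65,845 · Ibarra: $56,825

Sum of floor area: 34,777.
Pro-rata amounts: Kowalski 8,561/34,777 × $280,900 = 69,148.72; Okafor 2,521/34,777 × $280,900 = 20,362.56; Haddad 8,508/34,777 × $280,900 = 68,720.63; Lindqvist 8,152/34,777 × $280,900 = 65,845.15; Ibarra 7,035/34,777 × $280,900 = 56,822.94.
After rounding ($5): Kowalski $69,150; Okafor $20,365; Haddad $68,720; Lindqvist $65,845; Ibarra $56,825. Sum = $280,905.
Difference $280,900 − $280,905 = −$5 applied to largest floor area (Kowalski): Kowalski becomes $69,145.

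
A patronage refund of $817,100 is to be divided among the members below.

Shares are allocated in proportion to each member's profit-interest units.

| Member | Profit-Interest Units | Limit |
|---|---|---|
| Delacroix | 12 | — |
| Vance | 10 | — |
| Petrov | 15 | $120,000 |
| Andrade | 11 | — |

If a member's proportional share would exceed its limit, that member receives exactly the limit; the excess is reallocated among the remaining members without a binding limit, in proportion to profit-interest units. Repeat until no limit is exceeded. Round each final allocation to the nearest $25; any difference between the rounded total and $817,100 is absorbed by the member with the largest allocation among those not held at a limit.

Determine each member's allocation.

Delacroix: $253,475 | Vance: $211,250 | Petrov: $120,000 | Andrade: $232,375

Total profit-interest units = 48.
Proportional shares (ignoring caps): Delacroix 204,275.00; Vance 170,229.17; Petrov 255,343.75; Andrade 187,252.08.
Cap binds for Petrov ($120,000); balance $697,100 reallocated over remaining profit-interest units 33.
Redistributed shares: Delacroix 253,490.91 → $253,500; Vance 211,242.42 → $211,250; Andrade 232,366.67 → $232,375.
Rounding difference −$25 applied to Delacroix → $253,475.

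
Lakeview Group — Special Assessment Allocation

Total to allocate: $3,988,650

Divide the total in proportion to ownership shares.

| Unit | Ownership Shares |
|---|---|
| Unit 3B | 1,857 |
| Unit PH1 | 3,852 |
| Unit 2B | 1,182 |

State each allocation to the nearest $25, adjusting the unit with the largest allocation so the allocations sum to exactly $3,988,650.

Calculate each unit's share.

Combined ownership shares = 6,891.
Proportional shares: Unit 3B 1,857/6,891 × $3,988,650 = 1,074,869.11; Unit PH1 3,852/6,891 × $3,988,650 = 2,229,615.41; Unit 2B 1,182/6,891 × $3,988,650 = 684,165.48.
After rounding ($25): Unit 3B $1,074,875; Unit PH1 $2,229,625; Unit 2B $684,175. Sum = $3,988,675.
Difference $3,988,650 − $3,988,675 = −$25 applied to largest allocation (Unit PH1): Unit PH1 becomes $2,229,600.

Unit 3B: $1,074,875 · Unit PH1: $2,229,600 · Unit 2B: $684,175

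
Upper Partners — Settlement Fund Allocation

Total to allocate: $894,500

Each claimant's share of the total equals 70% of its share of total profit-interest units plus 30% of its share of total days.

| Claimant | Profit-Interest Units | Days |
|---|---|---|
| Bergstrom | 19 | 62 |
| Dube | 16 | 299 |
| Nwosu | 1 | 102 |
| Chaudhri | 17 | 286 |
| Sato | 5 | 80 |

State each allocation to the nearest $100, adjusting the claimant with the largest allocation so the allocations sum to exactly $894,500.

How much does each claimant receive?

Bergstrom: $225,200 | Dube: $269,500 | Nwosu: $43,800 | Chaudhri: $276,100 | Sato: $79,900

Profit-interest units total 58; days total 829.
Composite weights (70% profit-interest units + 30% days): Bergstrom 0.2517; Dube 0.3013; Nwosu 0.0490; Chaudhri 0.3087; Sato 0.0893.
Raw shares: Bergstrom 225,187.71; Dube 269,518.31; Nwosu 43,813.42; Chaudhri 276,105.86; Sato 79,874.71.
At nearest $100: Bergstrom $225,200; Dube $269,500; Nwosu $43,800; Chaudhri $276,100; Sato $79,900. Sum = $894,500.
Rounded total matches; no reconciliation needed.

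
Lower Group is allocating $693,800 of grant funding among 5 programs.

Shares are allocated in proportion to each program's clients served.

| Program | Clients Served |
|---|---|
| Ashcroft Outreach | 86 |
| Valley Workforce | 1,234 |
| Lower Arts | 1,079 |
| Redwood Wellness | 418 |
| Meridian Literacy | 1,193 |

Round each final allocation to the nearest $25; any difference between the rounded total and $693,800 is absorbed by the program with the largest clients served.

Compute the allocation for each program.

Combined clients served = 4,010.
Raw shares: Ashcroft Outreach 86/4,010 × $693,800 = 14,879.50; Valley Workforce 1,234/4,010 × $693,800 = 213,503.54; Lower Arts 1,079/4,010 × $693,800 = 186,685.84; Redwood Wellness 418/4,010 × $693,800 = 72,321.30; Meridian Literacy 1,193/4,010 × $693,800 = 206,409.83.
After rounding ($25): Ashcroft Outreach $14,875; Valley Workforce $213,500; Lower Arts $186,675; Redwood Wellness $72,325; Meridian Literacy $206,400. Sum = $693,775.
Difference $693,800 − $693,775 = +$25 applied to largest clients served (Valley Workforce): Valley Workforce becomes $213,525.

Ashcroft Outreach: $14,875 · Valley Workforce: $213,525 · Lower Arts: $186,675 · Redwood Wellness: $72,325 · Meridian Literacy: $206,400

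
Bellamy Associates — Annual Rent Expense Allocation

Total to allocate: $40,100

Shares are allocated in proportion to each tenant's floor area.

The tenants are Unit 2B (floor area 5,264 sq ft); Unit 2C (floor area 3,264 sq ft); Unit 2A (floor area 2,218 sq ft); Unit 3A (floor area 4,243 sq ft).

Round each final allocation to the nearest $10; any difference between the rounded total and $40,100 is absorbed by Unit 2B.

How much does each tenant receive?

Unit 2B: $14,090 · Unit 2C: $8,730 · Unit 2A: $5,930 · Unit 3A: $11,350

Total floor area = 14,989.
Pro-rata amounts: Unit 2B 5,264/14,989 × $40,100 = 14,082.75; Unit 2C 3,264/14,989 × $40,100 = 8,732.16; Unit 2A 2,218/14,989 × $40,100 = 5,933.80; Unit 3A 4,243/14,989 × $40,100 = 11,351.28.
Rounded to nearest $10: Unit 2B $14,080; Unit 2C $8,730; Unit 2A $5,930; Unit 3A $11,350. Sum = $40,090.
Difference $40,100 − $40,090 = +$10 applied to Unit 2B: Unit 2B becomes $14,090.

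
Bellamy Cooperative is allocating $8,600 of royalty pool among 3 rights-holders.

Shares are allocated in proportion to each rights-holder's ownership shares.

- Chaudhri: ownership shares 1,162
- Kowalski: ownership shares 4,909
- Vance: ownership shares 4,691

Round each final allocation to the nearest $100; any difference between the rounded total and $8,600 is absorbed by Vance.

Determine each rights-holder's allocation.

Chaudhri: $900 · Kowalski: $3,900 · Vance: $3,800

Combined ownership shares = 10,762.
Proportional shares: Chaudhri 1,162/10,762 × $8,600 = 928.56; Kowalski 4,909/10,762 × $8,600 = 3,922.82; Vance 4,691/10,762 × $8,600 = 3,748.62.
After rounding ($100): Chaudhri $900; Kowalski $3,900; Vance $3,700. Sum = $8,500.
Difference $8,600 − $8,500 = +$100 applied to Vance: Vance becomes $3,800.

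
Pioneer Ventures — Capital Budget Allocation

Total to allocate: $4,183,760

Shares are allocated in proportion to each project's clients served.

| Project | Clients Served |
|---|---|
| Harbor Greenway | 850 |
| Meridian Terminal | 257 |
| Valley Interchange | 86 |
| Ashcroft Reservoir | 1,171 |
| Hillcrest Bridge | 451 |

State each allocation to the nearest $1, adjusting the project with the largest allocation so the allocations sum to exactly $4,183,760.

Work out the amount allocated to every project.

Harbor Greenway: $1,263,302 | Meridian Terminal: $381,963 | Valley Interchange: $127,816 | Ashcroft Reservoir: $1,740,386 | Hillcrest Bridge: $670,293

Total clients served = 2,815.
Proportional shares: Harbor Greenway 850/2,815 × $4,183,760 = 1,263,302.31; Meridian Terminal 257/2,815 × $4,183,760 = 381,963.17; Valley Interchange 86/2,815 × $4,183,760 = 127,816.47; Ashcroft Reservoir 1,171/2,815 × $4,183,760 = 1,740,384.71; Hillcrest Bridge 451/2,815 × $4,183,760 = 670,293.34.
After rounding ($1): Harbor Greenway $1,263,302; Meridian Terminal $381,963; Valley Interchange $127,816; Ashcroft Reservoir $1,740,385; Hillcrest Bridge $670,293. Sum = $4,183,759.
Difference $4,183,760 − $4,183,759 = +$1 applied to largest allocation (Ashcroft Reservoir): Ashcroft Reservoir becomes $1,740,386.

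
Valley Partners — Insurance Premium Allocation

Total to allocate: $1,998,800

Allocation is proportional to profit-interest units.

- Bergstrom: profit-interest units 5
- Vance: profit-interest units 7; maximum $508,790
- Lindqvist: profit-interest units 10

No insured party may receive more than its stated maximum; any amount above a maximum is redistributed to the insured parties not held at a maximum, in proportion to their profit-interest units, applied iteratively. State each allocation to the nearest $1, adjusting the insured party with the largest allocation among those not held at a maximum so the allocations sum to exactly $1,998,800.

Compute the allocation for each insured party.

Sum of profit-interest units: 22.
Pro-rata shares before constraints: Bergstrom 454,272.73; Vance 635,981.82; Lindqvist 908,545.45.
Held at cap: Vance ($508,790); remaining pool $1,490,010 reallocated over remaining profit-interest units 15.
Redistributed shares: Bergstrom 496,670.00 → $496,670; Lindqvist 993,340.00 → $993,340.

Bergstrom: $496,670 | Vance: $508,790 | Lindqvist: $993,340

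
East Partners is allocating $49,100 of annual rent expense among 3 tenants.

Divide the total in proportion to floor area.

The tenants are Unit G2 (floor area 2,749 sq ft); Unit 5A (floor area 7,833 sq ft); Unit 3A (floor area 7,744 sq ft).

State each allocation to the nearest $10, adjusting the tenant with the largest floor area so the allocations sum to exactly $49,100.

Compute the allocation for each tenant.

Combined floor area = 2,749 + 7,833 + 7,744 = 18,326.
Proportional shares: Unit G2 7,365.27; Unit 5A 20,986.59; Unit 3A 20,748.14.
At nearest $10: Unit G2 $7,370; Unit 5A $20,990; Unit 3A $20,750. Sum = $49,110.
Difference $49,100 − $49,110 = −$10 applied to largest floor area (Unit 5A): Unit 5A becomes $20,980.

Unit G2: $7,370 | Unit 5A: $20,980 | Unit 3A: $20,750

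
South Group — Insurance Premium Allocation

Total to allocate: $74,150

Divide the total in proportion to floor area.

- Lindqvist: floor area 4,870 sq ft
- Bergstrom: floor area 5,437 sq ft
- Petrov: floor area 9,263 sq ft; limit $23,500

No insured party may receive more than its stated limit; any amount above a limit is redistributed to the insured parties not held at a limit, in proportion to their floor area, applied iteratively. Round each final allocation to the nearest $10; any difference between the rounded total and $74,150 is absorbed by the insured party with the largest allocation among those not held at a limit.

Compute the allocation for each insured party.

Combined floor area = 19,570.
Proportional shares (ignoring caps): Lindqvist 18,452.25; Bergstrom 20,600.59; Petrov 35,097.16.
Cap binds for Petrov ($23,500); balance $50,650 reallocated over remaining floor area 10,307.
Redistributed shares: Lindqvist 23,931.84 → $23,930; Bergstrom 26,718.16 → $26,720.

Lindqvist: $23,930 | Bergstrom: $26,720 | Petrov: $23,500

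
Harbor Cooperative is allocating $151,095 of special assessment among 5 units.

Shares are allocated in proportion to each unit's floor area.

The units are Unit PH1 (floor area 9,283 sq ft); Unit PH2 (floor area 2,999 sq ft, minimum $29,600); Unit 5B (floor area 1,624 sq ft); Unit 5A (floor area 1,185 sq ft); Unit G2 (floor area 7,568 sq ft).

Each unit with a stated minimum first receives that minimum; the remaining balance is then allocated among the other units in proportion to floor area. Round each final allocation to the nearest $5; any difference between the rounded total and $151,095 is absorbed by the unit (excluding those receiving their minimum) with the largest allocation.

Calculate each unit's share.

Unit PH1: $57,365; Unit PH2: $29,600; Unit 5B: $10,035; Unit 5A: $7,325; Unit G2: $46,770

Guaranteed amounts: Unit PH2 $29,600. Remaining pool $121,495.
Remaining pool split over remaining floor area 19,660: Unit PH1 57,367.15 → $57,365; Unit 5B 10,036.01 → $10,035; Unit 5A 7,323.07 → $7,325; Unit G2 46,768.78 → $46,770.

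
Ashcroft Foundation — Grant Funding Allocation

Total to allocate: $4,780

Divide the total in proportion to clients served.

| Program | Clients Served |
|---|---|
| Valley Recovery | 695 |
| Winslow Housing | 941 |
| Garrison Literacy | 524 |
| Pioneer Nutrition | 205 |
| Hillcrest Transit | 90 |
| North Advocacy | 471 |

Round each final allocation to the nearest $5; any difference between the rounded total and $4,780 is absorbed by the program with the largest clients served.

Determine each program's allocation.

Total clients served = 695 + 941 + 524 + 205 + 90 + 471 = 2,926.
Pro-rata amounts: Valley Recovery 1,135.37; Winslow Housing 1,537.25; Garrison Literacy 856.02; Pioneer Nutrition 334.89; Hillcrest Transit 147.03; North Advocacy 769.44.
Rounded to nearest $5: Valley Recovery $1,135; Winslow Housing $1,535; Garrison Literacy $855; Pioneer Nutrition $335; Hillcrest Transit $145; North Advocacy $770. Sum = $4,775.
Difference $4,780 − $4,775 = +$5 applied to largest clients served (Winslow Housing): Winslow Housing becomes $1,540.

Valley Recovery: $1,135; Winslow Housing: $1,540; Garrison Literacy: $855; Pioneer Nutrition: $335; Hillcrest Transit: $145; North Advocacy: $770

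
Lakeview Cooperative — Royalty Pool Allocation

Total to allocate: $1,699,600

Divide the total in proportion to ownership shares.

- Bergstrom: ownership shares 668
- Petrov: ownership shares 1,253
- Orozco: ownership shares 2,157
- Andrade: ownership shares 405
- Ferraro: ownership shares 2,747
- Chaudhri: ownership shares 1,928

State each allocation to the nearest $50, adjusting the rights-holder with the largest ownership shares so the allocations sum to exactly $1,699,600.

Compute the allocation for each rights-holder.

Bergstrom: $123,950; Petrov: $232,550; Orozco: $400,300; Andrade: $75,150; Ferraro: $509,850; Chaudhri: $357,800

Total ownership shares = 9,158.
Proportional shares: Bergstrom 668/9,158 × $1,699,600 = 123,971.70; Petrov 1,253/9,158 × $1,699,600 = 232,539.72; Orozco 2,157/9,158 × $1,699,600 = 400,309.81; Andrade 405/9,158 × $1,699,600 = 75,162.48; Ferraro 2,747/9,158 × $1,699,600 = 509,805.77; Chaudhri 1,928/9,158 × $1,699,600 = 357,810.53.
At nearest $50: Bergstrom $123,950; Petrov $232,550; Orozco $400,300; Andrade $75,150; Ferraro $509,800; Chaudhri $357,800. Sum = $1,699,550.
Difference $1,699,600 − $1,699,550 = +$50 applied to largest ownership shares (Ferraro): Ferraro becomes $509,850.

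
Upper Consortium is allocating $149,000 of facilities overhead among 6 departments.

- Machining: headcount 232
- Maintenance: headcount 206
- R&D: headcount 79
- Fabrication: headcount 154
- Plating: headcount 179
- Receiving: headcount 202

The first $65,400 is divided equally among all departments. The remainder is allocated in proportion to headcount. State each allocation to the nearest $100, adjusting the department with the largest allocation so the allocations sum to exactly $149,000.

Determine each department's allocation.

Machining: $29,300; Maintenance: $27,300; R&D: $17,200; Fabrication: $23,100; Plating: $25,100; Receiving: $27,000

Equal tier: $65,400 ÷ 6 = $10,900 apiece.
Remainder $83,600 by headcount (total 1,052): Machining 18,436.50 → $18,400; Maintenance 16,370.34 → $16,400; R&D 6,277.95 → $6,300; Fabrication 12,238.02 → $12,200; Plating 14,224.71 → $14,200; Receiving 16,052.47 → $16,100.
Totals: Machining $10,900 + $18,400 = $29,300; Maintenance $10,900 + $16,400 = $27,300; R&D $10,900 + $6,300 = $17,200; Fabrication $10,900 + $12,200 = $23,100; Plating $10,900 + $14,200 = $25,100; Receiving $10,900 + $16,100 = $27,000.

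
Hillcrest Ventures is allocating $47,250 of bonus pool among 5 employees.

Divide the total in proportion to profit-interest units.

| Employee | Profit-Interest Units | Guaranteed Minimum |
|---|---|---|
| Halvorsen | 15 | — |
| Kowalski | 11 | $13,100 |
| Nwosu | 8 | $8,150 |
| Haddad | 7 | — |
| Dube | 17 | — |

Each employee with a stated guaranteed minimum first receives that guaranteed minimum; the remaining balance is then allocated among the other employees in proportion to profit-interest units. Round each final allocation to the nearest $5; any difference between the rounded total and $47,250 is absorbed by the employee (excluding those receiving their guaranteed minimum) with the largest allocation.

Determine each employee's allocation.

Halvorsen: $10,000; Kowalski: $13,100; Nwosu: $8,150; Haddad: $4,665; Dube: $11,335

Minimums first: Kowalski $13,100; Nwosu $8,150. Remaining pool $26,000.
Remaining pool split over remaining profit-interest units 39: Halvorsen 10,000.00 → $10,000; Haddad 4,666.67 → $4,665; Dube 11,333.33 → $11,335.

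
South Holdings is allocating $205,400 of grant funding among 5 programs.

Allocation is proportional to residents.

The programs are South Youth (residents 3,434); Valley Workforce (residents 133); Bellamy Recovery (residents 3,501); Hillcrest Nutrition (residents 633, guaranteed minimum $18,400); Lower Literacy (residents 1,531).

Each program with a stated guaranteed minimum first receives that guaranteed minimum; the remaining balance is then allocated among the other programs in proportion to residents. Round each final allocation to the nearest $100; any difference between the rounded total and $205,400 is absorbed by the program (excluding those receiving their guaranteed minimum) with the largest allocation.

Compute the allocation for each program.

Guaranteed amounts: Hillcrest Nutrition $18,400. Balance $187,000.
Balance split over remaining residents 8,599: South Youth 74,678.22 → $74,700; Valley Workforce 2,892.31 → $2,900; Bellamy Recovery 76,135.25 → $76,100; Lower Literacy 33,294.22 → $33,300.

South Youth: $74,700; Valley Workforce: $2,900; Bellamy Recovery: $76,100; Hillcrest Nutrition: $18,400; Lower Literacy: $33,300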